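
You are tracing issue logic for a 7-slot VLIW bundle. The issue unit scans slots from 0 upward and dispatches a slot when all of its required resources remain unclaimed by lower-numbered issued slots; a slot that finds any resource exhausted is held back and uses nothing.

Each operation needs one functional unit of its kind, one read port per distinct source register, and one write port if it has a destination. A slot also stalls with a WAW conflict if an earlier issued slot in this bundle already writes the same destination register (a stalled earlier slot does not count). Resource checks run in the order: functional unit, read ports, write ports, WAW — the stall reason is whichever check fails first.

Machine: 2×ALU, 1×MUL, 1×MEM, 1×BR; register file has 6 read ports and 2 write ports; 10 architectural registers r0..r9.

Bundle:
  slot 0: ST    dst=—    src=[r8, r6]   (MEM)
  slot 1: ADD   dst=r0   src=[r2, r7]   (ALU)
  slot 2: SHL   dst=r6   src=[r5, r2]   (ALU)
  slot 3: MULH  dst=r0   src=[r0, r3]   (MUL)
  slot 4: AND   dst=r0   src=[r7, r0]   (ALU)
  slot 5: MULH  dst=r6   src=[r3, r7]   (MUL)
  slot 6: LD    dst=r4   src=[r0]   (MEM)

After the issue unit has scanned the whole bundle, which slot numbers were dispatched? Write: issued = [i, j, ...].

issued = [0, 1, 2]

  0. MEM ⇒ go  {2A/1Mu/0Ld/1B | 4r 2w}
  1. ALU→r0 ⇒ go  {1A/1Mu/0Ld/1B | 2r 1w}
  2. ALU→r6 ⇒ go  {0A/1Mu/0Ld/1B | 0r 0w}
  3. MUL→r0 ⇒ no(RD_PORT)  {0A/1Mu/0Ld/1B | 0r 0w}
  4. ALU→r0 ⇒ no(FU)  {0A/1Mu/0Ld/1B | 0r 0w}
  5. MUL→r6 ⇒ no(RD_PORT)  {0A/1Mu/0Ld/1B | 0r 0w}
  6. MEM→r4 ⇒ no(FU)  {0A/1Mu/0Ld/1B | 0r 0w}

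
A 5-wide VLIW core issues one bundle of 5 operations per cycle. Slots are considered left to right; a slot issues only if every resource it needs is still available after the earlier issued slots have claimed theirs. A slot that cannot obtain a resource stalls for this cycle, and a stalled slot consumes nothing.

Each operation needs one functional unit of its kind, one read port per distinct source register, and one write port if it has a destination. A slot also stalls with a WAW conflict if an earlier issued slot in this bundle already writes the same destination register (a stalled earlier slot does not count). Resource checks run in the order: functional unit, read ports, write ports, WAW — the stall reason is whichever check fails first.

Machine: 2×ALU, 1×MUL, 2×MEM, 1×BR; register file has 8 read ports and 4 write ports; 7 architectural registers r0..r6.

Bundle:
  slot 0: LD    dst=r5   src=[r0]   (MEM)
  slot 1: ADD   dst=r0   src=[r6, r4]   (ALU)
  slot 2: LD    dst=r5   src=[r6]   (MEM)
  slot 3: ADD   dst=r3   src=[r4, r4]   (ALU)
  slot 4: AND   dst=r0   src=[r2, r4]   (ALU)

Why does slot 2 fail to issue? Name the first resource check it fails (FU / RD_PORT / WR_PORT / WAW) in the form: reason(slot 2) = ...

reason(slot 2) = WAW

#0 MEM src=r0 dispatched  <A:2 Mu:1 Ld:1 B:1 rd:7 wr:3>
#1 ALU src=r6,r4 dispatched  <A:1 Mu:1 Ld:1 B:1 rd:5 wr:2>
#2 MEM src=r6 held:WAW  <A:1 Mu:1 Ld:1 B:1 rd:5 wr:2>
#3 ALU src=r4,r4 dispatched  <A:0 Mu:1 Ld:1 B:1 rd:4 wr:1>
#4 ALU src=r2,r4 held:FU  <A:0 Mu:1 Ld:1 B:1 rd:4 wr:1>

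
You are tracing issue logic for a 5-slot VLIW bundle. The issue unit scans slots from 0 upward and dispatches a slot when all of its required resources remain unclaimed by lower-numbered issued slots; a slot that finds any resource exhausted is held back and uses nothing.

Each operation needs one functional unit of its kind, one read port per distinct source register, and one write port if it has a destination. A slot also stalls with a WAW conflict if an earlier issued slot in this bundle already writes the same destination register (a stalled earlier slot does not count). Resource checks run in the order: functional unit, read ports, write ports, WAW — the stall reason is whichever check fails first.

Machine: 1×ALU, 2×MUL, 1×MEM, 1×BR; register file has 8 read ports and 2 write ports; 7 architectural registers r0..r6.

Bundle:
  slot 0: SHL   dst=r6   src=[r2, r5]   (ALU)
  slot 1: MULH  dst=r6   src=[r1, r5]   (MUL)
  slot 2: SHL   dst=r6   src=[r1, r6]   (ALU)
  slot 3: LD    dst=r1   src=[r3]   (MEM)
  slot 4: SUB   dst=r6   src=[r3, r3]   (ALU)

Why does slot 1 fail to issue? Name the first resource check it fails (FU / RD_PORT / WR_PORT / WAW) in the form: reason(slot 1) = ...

slot 0 (ALU): ISSUE — free A0,Mu2,Ld1,B1 rp6 wp1
slot 1 (MUL): stall WAW — free A0,Mu2,Ld1,B1 rp6 wp1
slot 2 (ALU): stall FU — free A0,Mu2,Ld1,B1 rp6 wp1
slot 3 (MEM): ISSUE — free A0,Mu2,Ld0,B1 rp5 wp0
slot 4 (ALU): stall FU — free A0,Mu2,Ld0,B1 rp5 wp0

reason(slot 1) = WAW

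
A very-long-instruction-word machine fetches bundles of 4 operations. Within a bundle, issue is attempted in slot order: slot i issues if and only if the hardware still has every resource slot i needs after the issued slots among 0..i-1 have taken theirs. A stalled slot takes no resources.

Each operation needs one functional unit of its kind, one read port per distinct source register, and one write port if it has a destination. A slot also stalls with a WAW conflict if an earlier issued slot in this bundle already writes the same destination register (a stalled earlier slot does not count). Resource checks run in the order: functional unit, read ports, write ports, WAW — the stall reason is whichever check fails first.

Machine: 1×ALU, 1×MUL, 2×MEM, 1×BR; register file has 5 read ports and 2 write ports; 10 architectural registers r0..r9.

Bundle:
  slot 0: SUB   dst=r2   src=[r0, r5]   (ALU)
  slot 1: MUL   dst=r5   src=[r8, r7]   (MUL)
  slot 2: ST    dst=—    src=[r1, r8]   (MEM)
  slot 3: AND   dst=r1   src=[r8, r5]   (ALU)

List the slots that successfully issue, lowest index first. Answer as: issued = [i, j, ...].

issued = [0, 1]

#0 ALU src=r0,r5 dispatched  <A:0 Mu:1 Ld:2 B:1 rd:3 wr:1>
#1 MUL src=r8,r7 dispatched  <A:0 Mu:0 Ld:2 B:1 rd:1 wr:0>
#2 MEM src=r1,r8 held:RD_PORT  <A:0 Mu:0 Ld:2 B:1 rd:1 wr:0>
#3 ALU src=r8,r5 held:FU  <A:0 Mu:0 Ld:2 B:1 rd:1 wr:0>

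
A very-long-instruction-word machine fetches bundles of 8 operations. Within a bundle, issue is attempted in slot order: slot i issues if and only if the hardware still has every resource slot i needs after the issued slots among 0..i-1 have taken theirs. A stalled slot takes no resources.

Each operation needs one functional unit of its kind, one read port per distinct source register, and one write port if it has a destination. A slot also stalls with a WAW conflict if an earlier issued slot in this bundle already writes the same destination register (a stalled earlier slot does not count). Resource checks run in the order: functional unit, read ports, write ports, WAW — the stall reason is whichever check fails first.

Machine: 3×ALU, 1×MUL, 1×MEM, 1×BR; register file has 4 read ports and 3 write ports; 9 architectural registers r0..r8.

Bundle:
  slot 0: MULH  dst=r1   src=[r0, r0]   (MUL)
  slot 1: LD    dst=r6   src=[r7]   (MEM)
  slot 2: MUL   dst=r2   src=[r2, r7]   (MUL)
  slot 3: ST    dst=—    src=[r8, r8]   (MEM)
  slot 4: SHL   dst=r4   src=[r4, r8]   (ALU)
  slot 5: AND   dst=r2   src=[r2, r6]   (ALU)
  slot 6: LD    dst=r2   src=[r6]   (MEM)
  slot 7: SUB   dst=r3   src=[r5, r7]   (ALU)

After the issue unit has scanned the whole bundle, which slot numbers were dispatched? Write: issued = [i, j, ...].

[0] MUL needs rd=1 wr=1: ok; after: ALU=3 MUL=0 MEM=1 BR=1, R=3, W=2
[1] MEM needs rd=1 wr=1: ok; after: ALU=3 MUL=0 MEM=0 BR=1, R=2, W=1
[2] MUL needs rd=2 wr=1: FU; after: ALU=3 MUL=0 MEM=0 BR=1, R=2, W=1
[3] MEM needs rd=1 wr=0: FU; after: ALU=3 MUL=0 MEM=0 BR=1, R=2, W=1
[4] ALU needs rd=2 wr=1: ok; after: ALU=2 MUL=0 MEM=0 BR=1, R=0, W=0
[5] ALU needs rd=2 wr=1: RD_PORT; after: ALU=2 MUL=0 MEM=0 BR=1, R=0, W=0
[6] MEM needs rd=1 wr=1: FU; after: ALU=2 MUL=0 MEM=0 BR=1, R=0, W=0
[7] ALU needs rd=2 wr=1: RD_PORT; after: ALU=2 MUL=0 MEM=0 BR=1, R=0, W=0

issued = [0, 1, 4]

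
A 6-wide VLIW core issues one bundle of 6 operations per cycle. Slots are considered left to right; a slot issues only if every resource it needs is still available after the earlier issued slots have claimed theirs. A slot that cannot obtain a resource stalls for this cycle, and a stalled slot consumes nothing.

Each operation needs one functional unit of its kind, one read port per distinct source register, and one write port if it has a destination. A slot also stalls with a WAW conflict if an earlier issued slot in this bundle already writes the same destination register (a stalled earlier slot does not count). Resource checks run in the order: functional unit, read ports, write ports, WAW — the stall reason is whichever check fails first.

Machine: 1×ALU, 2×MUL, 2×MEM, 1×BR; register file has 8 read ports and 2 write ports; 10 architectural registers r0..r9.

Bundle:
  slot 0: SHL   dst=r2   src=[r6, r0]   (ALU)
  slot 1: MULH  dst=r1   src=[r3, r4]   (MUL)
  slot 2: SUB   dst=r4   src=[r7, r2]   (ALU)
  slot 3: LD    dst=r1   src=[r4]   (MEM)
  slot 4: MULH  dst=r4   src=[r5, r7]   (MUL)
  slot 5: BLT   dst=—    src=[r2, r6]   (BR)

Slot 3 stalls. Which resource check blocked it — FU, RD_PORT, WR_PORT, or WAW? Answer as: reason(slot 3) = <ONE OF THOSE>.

reason(slot 3) = WR_PORT

slot 0 (ALU): ISSUE — free A0,Mu2,Ld2,B1 rp6 wp1
slot 1 (MUL): ISSUE — free A0,Mu1,Ld2,B1 rp4 wp0
slot 2 (ALU): stall FU — free A0,Mu1,Ld2,B1 rp4 wp0
slot 3 (MEM): stall WR_PORT — free A0,Mu1,Ld2,B1 rp4 wp0
slot 4 (MUL): stall WR_PORT — free A0,Mu1,Ld2,B1 rp4 wp0
slot 5 (BR): ISSUE — free A0,Mu1,Ld2,B0 rp2 wp0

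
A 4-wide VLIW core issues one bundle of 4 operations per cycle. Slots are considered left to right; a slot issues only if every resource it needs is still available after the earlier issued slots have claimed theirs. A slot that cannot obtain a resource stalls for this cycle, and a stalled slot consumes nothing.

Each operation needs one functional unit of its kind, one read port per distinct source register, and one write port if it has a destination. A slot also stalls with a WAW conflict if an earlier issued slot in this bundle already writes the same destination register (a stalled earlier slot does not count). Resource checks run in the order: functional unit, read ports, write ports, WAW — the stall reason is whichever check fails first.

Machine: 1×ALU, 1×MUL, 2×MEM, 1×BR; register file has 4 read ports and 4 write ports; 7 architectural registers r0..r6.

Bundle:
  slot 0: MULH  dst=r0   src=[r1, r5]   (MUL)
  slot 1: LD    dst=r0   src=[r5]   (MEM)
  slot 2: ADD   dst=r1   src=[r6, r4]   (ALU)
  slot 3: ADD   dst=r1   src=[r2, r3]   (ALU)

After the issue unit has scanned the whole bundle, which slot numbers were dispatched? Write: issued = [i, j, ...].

issued = [0, 2]

slot 0 (MUL): ISSUE — free A1,Mu0,Ld2,B1 rp2 wp3
slot 1 (MEM): stall WAW — free A1,Mu0,Ld2,B1 rp2 wp3
slot 2 (ALU): ISSUE — free A0,Mu0,Ld2,B1 rp0 wp2
slot 3 (ALU): stall FU — free A0,Mu0,Ld2,B1 rp0 wp2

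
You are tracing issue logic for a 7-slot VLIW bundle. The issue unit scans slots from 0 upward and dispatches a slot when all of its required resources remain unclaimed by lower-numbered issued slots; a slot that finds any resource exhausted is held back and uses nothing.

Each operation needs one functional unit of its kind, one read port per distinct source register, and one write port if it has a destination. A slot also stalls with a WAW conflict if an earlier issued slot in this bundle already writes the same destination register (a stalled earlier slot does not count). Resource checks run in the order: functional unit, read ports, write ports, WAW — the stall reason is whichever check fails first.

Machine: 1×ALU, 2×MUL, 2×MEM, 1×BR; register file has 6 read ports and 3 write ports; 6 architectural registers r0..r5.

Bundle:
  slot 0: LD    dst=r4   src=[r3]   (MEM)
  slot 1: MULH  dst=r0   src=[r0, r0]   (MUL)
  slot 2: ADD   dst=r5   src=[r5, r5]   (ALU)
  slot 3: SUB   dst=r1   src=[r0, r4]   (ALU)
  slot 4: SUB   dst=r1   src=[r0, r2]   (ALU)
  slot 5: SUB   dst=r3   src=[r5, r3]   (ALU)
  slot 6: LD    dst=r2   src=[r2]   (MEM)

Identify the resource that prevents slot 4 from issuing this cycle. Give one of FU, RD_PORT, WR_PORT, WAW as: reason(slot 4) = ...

slot 0 (MEM): ISSUE — free A1,Mu2,Ld1,B1 rp5 wp2
slot 1 (MUL): ISSUE — free A1,Mu1,Ld1,B1 rp4 wp1
slot 2 (ALU): ISSUE — free A0,Mu1,Ld1,B1 rp3 wp0
slot 3 (ALU): stall FU — free A0,Mu1,Ld1,B1 rp3 wp0
slot 4 (ALU): stall FU — free A0,Mu1,Ld1,B1 rp3 wp0
slot 5 (ALU): stall FU — free A0,Mu1,Ld1,B1 rp3 wp0
slot 6 (MEM): stall WR_PORT — free A0,Mu1,Ld1,B1 rp3 wp0

reason(slot 4) = FU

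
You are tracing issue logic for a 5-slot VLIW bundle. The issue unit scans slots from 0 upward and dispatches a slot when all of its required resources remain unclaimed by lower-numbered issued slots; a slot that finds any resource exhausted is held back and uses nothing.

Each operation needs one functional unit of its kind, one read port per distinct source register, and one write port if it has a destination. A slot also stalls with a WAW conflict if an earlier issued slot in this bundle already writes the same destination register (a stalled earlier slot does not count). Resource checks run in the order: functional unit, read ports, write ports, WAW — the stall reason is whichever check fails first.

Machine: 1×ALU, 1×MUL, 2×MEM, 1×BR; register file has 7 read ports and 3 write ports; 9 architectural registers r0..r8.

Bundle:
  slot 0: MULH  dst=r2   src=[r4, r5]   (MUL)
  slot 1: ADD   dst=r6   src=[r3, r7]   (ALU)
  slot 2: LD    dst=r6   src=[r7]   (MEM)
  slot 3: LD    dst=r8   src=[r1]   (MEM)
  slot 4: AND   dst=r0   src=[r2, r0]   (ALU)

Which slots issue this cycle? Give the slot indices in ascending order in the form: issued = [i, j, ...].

issued = [0, 1, 3]

#0 MUL src=r4,r5 dispatched  <A:1 Mu:0 Ld:2 B:1 rd:5 wr:2>
#1 ALU src=r3,r7 dispatched  <A:0 Mu:0 Ld:2 B:1 rd:3 wr:1>
#2 MEM src=r7 held:WAW  <A:0 Mu:0 Ld:2 B:1 rd:3 wr:1>
#3 MEM src=r1 dispatched  <A:0 Mu:0 Ld:1 B:1 rd:2 wr:0>
#4 ALU src=r2,r0 held:FU  <A:0 Mu:0 Ld:1 B:1 rd:2 wr:0>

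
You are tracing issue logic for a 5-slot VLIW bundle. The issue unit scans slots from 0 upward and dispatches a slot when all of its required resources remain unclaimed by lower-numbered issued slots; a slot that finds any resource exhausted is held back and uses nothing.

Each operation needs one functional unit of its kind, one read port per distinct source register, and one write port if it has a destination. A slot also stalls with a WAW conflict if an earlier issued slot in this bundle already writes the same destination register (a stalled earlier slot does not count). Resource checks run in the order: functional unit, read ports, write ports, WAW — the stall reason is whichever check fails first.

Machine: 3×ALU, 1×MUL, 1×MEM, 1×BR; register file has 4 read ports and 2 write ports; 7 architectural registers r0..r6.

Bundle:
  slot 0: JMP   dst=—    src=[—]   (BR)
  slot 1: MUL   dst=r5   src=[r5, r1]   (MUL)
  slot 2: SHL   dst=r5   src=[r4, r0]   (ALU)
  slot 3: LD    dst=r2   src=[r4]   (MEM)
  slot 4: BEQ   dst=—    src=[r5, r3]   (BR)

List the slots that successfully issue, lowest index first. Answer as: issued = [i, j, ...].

issued = [0, 1, 3]

[0] BR needs rd=0 wr=0: ok; after: ALU=3 MUL=1 MEM=1 BR=0, R=4, W=2
[1] MUL needs rd=2 wr=1: ok; after: ALU=3 MUL=0 MEM=1 BR=0, R=2, W=1
[2] ALU needs rd=2 wr=1: WAW; after: ALU=3 MUL=0 MEM=1 BR=0, R=2, W=1
[3] MEM needs rd=1 wr=1: ok; after: ALU=3 MUL=0 MEM=0 BR=0, R=1, W=0
[4] BR needs rd=2 wr=0: FU; after: ALU=3 MUL=0 MEM=0 BR=0, R=1, W=0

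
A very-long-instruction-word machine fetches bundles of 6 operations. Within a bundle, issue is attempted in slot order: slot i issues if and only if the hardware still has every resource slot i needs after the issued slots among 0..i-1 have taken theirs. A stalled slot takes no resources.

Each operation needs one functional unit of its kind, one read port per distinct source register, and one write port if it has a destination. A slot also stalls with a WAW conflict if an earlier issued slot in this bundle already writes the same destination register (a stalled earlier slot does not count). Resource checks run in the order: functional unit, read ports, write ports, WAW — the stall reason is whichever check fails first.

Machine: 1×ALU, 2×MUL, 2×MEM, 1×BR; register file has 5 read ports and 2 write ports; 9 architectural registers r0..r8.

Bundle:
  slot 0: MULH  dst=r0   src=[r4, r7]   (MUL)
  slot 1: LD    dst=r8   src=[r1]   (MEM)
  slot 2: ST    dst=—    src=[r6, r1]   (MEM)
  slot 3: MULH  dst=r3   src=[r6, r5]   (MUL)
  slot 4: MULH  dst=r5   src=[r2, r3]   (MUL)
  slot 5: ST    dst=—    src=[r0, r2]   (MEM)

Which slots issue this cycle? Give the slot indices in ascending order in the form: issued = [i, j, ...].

  0. MUL→r0 ⇒ go  {1A/1Mu/2Ld/1B | 3r 1w}
  1. MEM→r8 ⇒ go  {1A/1Mu/1Ld/1B | 2r 0w}
  2. MEM ⇒ go  {1A/1Mu/0Ld/1B | 0r 0w}
  3. MUL→r3 ⇒ no(RD_PORT)  {1A/1Mu/0Ld/1B | 0r 0w}
  4. MUL→r5 ⇒ no(RD_PORT)  {1A/1Mu/0Ld/1B | 0r 0w}
  5. MEM ⇒ no(FU)  {1A/1Mu/0Ld/1B | 0r 0w}

issued = [0, 1, 2]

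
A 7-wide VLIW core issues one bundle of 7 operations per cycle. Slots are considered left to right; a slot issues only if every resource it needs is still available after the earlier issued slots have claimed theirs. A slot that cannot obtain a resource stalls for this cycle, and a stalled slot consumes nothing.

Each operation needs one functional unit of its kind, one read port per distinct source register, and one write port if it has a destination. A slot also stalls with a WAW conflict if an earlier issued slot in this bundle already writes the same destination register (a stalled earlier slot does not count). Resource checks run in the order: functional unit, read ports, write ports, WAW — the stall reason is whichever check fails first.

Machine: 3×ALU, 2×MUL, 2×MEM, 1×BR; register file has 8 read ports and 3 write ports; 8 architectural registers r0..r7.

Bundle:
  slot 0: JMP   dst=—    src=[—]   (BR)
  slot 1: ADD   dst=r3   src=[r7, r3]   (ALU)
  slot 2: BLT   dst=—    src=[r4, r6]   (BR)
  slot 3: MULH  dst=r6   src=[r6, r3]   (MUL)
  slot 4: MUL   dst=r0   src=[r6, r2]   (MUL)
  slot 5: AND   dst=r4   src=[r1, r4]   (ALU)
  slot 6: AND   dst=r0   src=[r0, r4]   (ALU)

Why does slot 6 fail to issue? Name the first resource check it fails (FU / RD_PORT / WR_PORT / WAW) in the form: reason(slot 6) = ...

reason(slot 6) = WR_PORT

(0) want 1×BR +0rd +0wr — yes → AL3|MU2|ME2|BR0|rd8|wr3
(1) want 1×ALU +2rd +1wr — yes → AL2|MU2|ME2|BR0|rd6|wr2
(2) want 1×BR +2rd +0wr — FU → AL2|MU2|ME2|BR0|rd6|wr2
(3) want 1×MUL +2rd +1wr — yes → AL2|MU1|ME2|BR0|rd4|wr1
(4) want 1×MUL +2rd +1wr — yes → AL2|MU0|ME2|BR0|rd2|wr0
(5) want 1×ALU +2rd +1wr — WR_PORT → AL2|MU0|ME2|BR0|rd2|wr0
(6) want 1×ALU +2rd +1wr — WR_PORT → AL2|MU0|ME2|BR0|rd2|wr0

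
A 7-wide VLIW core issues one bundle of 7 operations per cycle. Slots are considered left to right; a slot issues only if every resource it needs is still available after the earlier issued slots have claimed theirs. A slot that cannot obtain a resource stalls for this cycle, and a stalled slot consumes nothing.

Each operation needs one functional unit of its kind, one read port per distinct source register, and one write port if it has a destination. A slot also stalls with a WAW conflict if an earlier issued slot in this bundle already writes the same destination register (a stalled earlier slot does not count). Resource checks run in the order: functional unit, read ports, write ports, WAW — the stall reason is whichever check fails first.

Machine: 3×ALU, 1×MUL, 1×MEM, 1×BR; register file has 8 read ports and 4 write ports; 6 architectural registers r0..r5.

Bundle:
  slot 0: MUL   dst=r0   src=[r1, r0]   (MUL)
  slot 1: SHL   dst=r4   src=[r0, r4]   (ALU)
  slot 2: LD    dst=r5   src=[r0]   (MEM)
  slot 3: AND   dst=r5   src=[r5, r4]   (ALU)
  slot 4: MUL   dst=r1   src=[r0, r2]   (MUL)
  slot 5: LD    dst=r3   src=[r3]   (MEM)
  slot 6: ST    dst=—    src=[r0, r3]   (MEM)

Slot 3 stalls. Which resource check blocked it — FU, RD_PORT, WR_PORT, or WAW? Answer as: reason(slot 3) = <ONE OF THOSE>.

(0) want 1×MUL +2rd +1wr — yes → AL3|MU0|ME1|BR1|rd6|wr3
(1) want 1×ALU +2rd +1wr — yes → AL2|MU0|ME1|BR1|rd4|wr2
(2) want 1×MEM +1rd +1wr — yes → AL2|MU0|ME0|BR1|rd3|wr1
(3) want 1×ALU +2rd +1wr — WAW → AL2|MU0|ME0|BR1|rd3|wr1
(4) want 1×MUL +2rd +1wr — FU → AL2|MU0|ME0|BR1|rd3|wr1
(5) want 1×MEM +1rd +1wr — FU → AL2|MU0|ME0|BR1|rd3|wr1
(6) want 1×MEM +2rd +0wr — FU → AL2|MU0|ME0|BR1|rd3|wr1

reason(slot 3) = WAW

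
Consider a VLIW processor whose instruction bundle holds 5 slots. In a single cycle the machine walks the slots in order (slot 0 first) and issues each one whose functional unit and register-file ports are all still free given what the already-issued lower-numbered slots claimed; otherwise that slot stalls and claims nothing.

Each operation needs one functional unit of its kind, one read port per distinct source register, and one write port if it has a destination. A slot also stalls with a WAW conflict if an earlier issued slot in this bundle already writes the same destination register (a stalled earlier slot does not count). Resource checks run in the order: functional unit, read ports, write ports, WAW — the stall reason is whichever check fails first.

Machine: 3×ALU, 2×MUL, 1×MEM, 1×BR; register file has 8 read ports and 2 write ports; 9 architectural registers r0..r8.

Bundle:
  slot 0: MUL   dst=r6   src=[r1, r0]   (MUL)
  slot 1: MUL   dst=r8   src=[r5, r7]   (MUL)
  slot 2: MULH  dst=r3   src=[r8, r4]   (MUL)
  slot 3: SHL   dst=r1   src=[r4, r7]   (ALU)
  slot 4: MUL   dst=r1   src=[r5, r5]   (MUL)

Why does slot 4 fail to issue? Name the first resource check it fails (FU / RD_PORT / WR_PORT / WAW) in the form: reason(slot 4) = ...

reason(slot 4) = FU

  0. MUL→r6 ⇒ go  {3A/1Mu/1Ld/1B | 6r 1w}
  1. MUL→r8 ⇒ go  {3A/0Mu/1Ld/1B | 4r 0w}
  2. MUL→r3 ⇒ no(FU)  {3A/0Mu/1Ld/1B | 4r 0w}
  3. ALU→r1 ⇒ no(WR_PORT)  {3A/0Mu/1Ld/1B | 4r 0w}
  4. MUL→r1 ⇒ no(FU)  {3A/0Mu/1Ld/1B | 4r 0w}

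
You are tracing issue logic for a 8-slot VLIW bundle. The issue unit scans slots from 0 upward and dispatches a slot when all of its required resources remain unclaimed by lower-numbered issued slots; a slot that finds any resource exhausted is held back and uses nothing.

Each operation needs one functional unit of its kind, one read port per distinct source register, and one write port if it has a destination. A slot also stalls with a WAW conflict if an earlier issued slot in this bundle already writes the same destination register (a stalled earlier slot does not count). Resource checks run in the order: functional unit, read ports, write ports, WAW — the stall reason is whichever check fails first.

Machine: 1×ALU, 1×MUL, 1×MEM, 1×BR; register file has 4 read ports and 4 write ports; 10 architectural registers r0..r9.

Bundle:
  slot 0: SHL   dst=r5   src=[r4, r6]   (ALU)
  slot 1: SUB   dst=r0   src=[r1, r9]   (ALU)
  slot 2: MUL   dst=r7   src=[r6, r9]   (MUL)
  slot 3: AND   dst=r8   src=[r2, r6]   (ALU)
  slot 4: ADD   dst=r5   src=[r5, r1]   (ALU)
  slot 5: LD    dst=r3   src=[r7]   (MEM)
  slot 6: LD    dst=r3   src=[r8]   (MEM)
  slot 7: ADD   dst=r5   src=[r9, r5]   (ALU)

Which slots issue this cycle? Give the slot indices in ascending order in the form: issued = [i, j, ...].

issued = [0, 2]

  0. ALU→r5 ⇒ go  {0A/1Mu/1Ld/1B | 2r 3w}
  1. ALU→r0 ⇒ no(FU)  {0A/1Mu/1Ld/1B | 2r 3w}
  2. MUL→r7 ⇒ go  {0A/0Mu/1Ld/1B | 0r 2w}
  3. ALU→r8 ⇒ no(FU)  {0A/0Mu/1Ld/1B | 0r 2w}
  4. ALU→r5 ⇒ no(FU)  {0A/0Mu/1Ld/1B | 0r 2w}
  5. MEM→r3 ⇒ no(RD_PORT)  {0A/0Mu/1Ld/1B | 0r 2w}
  6. MEM→r3 ⇒ no(RD_PORT)  {0A/0Mu/1Ld/1B | 0r 2w}
  7. ALU→r5 ⇒ no(FU)  {0A/0Mu/1Ld/1B | 0r 2w}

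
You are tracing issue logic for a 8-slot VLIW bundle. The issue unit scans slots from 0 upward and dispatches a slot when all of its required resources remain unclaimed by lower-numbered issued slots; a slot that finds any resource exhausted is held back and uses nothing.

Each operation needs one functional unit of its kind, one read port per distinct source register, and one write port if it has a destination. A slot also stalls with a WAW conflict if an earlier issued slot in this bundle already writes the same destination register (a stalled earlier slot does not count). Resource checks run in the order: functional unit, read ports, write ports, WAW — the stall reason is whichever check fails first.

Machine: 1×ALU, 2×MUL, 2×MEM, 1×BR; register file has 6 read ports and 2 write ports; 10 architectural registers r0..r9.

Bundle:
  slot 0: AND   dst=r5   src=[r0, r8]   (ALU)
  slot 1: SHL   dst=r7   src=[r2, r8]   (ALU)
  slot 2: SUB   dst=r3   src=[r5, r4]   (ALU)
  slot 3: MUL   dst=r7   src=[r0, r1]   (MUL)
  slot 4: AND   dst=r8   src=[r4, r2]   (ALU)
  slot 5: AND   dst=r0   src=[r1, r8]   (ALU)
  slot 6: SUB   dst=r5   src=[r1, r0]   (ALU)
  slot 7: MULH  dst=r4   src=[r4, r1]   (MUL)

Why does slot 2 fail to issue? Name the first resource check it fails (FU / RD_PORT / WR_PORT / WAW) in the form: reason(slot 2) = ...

(0) want 1×ALU +2rd +1wr — yes → AL0|MU2|ME2|BR1|rd4|wr1
(1) want 1×ALU +2rd +1wr — FU → AL0|MU2|ME2|BR1|rd4|wr1
(2) want 1×ALU +2rd +1wr — FU → AL0|MU2|ME2|BR1|rd4|wr1
(3) want 1×MUL +2rd +1wr — yes → AL0|MU1|ME2|BR1|rd2|wr0
(4) want 1×ALU +2rd +1wr — FU → AL0|MU1|ME2|BR1|rd2|wr0
(5) want 1×ALU +2rd +1wr — FU → AL0|MU1|ME2|BR1|rd2|wr0
(6) want 1×ALU +2rd +1wr — FU → AL0|MU1|ME2|BR1|rd2|wr0
(7) want 1×MUL +2rd +1wr — WR_PORT → AL0|MU1|ME2|BR1|rd2|wr0

reason(slot 2) = FU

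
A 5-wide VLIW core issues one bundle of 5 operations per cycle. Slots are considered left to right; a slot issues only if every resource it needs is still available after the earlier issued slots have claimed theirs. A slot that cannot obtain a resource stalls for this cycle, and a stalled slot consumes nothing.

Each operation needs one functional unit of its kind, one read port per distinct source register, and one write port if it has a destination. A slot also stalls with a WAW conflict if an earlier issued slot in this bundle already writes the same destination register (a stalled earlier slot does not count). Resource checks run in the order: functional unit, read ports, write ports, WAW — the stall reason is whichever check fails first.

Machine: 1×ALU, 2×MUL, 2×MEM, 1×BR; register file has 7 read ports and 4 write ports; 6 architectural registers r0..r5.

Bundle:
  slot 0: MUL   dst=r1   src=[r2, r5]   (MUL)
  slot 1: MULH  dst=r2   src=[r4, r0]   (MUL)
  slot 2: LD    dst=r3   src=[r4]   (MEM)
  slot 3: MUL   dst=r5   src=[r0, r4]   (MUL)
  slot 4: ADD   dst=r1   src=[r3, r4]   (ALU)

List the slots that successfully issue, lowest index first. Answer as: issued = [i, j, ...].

issued = [0, 1, 2]

(0) want 1×MUL +2rd +1wr — yes → AL1|MU1|ME2|BR1|rd5|wr3
(1) want 1×MUL +2rd +1wr — yes → AL1|MU0|ME2|BR1|rd3|wr2
(2) want 1×MEM +1rd +1wr — yes → AL1|MU0|ME1|BR1|rd2|wr1
(3) want 1×MUL +2rd +1wr — FU → AL1|MU0|ME1|BR1|rd2|wr1
(4) want 1×ALU +2rd +1wr — WAW → AL1|MU0|ME1|BR1|rd2|wr1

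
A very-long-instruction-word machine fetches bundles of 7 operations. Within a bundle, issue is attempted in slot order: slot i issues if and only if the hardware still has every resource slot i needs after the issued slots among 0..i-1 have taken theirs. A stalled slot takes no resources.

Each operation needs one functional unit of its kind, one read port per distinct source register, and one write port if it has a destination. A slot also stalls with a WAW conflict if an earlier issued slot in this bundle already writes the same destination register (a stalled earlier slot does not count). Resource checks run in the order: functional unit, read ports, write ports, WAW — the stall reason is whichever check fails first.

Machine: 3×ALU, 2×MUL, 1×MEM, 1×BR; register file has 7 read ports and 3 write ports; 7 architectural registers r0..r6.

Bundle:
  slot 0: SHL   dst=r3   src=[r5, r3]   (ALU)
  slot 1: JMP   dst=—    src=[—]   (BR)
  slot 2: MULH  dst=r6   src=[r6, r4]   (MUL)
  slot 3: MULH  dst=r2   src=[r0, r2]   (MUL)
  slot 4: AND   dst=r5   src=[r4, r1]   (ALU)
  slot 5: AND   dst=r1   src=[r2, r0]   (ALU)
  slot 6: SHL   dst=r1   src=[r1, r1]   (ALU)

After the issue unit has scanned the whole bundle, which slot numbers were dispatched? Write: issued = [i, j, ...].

issued = [0, 1, 2, 3]

#0 ALU src=r5,r3 dispatched  <A:2 Mu:2 Ld:1 B:1 rd:5 wr:2>
#1 BR src=- dispatched  <A:2 Mu:2 Ld:1 B:0 rd:5 wr:2>
#2 MUL src=r6,r4 dispatched  <A:2 Mu:1 Ld:1 B:0 rd:3 wr:1>
#3 MUL src=r0,r2 dispatched  <A:2 Mu:0 Ld:1 B:0 rd:1 wr:0>
#4 ALU src=r4,r1 held:RD_PORT  <A:2 Mu:0 Ld:1 B:0 rd:1 wr:0>
#5 ALU src=r2,r0 held:RD_PORT  <A:2 Mu:0 Ld:1 B:0 rd:1 wr:0>
#6 ALU src=r1,r1 held:WR_PORT  <A:2 Mu:0 Ld:1 B:0 rd:1 wr:0>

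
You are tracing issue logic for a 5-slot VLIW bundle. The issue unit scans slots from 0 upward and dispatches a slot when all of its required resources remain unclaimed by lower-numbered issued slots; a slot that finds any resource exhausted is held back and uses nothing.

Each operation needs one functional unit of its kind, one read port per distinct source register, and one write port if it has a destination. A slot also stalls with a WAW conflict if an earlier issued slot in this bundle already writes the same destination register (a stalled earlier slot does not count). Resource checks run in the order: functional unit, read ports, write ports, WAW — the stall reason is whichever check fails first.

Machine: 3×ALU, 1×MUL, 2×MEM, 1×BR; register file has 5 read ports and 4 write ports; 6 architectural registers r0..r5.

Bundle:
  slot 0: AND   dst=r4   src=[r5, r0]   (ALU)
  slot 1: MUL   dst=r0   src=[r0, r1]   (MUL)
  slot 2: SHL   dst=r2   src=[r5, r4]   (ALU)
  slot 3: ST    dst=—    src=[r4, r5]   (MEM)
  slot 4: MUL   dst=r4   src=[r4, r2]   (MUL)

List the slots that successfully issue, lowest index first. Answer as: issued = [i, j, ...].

issued = [0, 1]

slot 0 (ALU): ISSUE — free A2,Mu1,Ld2,B1 rp3 wp3
slot 1 (MUL): ISSUE — free A2,Mu0,Ld2,B1 rp1 wp2
slot 2 (ALU): stall RD_PORT — free A2,Mu0,Ld2,B1 rp1 wp2
slot 3 (MEM): stall RD_PORT — free A2,Mu0,Ld2,B1 rp1 wp2
slot 4 (MUL): stall FU — free A2,Mu0,Ld2,B1 rp1 wp2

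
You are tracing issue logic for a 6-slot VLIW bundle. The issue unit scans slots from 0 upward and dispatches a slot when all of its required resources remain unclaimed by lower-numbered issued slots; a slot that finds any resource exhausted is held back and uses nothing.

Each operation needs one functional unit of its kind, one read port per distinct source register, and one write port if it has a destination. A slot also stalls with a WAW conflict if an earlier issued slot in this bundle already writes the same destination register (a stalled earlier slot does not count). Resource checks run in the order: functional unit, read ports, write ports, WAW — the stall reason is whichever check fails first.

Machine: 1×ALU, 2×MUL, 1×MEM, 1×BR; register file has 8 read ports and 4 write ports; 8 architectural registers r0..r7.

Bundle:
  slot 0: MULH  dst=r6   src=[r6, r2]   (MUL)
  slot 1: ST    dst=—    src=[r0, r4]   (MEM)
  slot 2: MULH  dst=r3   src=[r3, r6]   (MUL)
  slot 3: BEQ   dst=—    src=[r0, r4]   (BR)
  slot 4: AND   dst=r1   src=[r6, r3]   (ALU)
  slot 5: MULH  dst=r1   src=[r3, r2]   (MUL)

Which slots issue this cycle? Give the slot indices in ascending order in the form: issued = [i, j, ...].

slot 0 (MUL): ISSUE — free A1,Mu1,Ld1,B1 rp6 wp3
slot 1 (MEM): ISSUE — free A1,Mu1,Ld0,B1 rp4 wp3
slot 2 (MUL): ISSUE — free A1,Mu0,Ld0,B1 rp2 wp2
slot 3 (BR): ISSUE — free A1,Mu0,Ld0,B0 rp0 wp2
slot 4 (ALU): stall RD_PORT — free A1,Mu0,Ld0,B0 rp0 wp2
slot 5 (MUL): stall FU — free A1,Mu0,Ld0,B0 rp0 wp2

issued = [0, 1, 2, 3]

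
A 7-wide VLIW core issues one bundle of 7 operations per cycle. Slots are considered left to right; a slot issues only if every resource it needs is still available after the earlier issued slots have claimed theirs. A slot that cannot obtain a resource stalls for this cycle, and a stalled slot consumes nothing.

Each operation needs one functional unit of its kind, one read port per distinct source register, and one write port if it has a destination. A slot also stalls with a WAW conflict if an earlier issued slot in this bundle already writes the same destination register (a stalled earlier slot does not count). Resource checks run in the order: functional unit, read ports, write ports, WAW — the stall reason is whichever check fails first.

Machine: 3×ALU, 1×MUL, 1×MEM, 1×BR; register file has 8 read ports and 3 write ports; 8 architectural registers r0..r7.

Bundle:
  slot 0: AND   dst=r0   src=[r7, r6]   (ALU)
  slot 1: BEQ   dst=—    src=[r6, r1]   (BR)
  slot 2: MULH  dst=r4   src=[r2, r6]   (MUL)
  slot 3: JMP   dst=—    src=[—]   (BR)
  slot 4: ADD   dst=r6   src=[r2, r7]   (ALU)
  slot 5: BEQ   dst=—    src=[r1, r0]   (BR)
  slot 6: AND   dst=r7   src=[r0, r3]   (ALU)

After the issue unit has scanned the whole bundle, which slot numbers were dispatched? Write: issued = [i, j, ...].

#0 ALU src=r7,r6 dispatched  <A:2 Mu:1 Ld:1 B:1 rd:6 wr:2>
#1 BR src=r6,r1 dispatched  <A:2 Mu:1 Ld:1 B:0 rd:4 wr:2>
#2 MUL src=r2,r6 dispatched  <A:2 Mu:0 Ld:1 B:0 rd:2 wr:1>
#3 BR src=- held:FU  <A:2 Mu:0 Ld:1 B:0 rd:2 wr:1>
#4 ALU src=r2,r7 dispatched  <A:1 Mu:0 Ld:1 B:0 rd:0 wr:0>
#5 BR src=r1,r0 held:FU  <A:1 Mu:0 Ld:1 B:0 rd:0 wr:0>
#6 ALU src=r0,r3 held:RD_PORT  <A:1 Mu:0 Ld:1 B:0 rd:0 wr:0>

issued = [0, 1, 2, 4]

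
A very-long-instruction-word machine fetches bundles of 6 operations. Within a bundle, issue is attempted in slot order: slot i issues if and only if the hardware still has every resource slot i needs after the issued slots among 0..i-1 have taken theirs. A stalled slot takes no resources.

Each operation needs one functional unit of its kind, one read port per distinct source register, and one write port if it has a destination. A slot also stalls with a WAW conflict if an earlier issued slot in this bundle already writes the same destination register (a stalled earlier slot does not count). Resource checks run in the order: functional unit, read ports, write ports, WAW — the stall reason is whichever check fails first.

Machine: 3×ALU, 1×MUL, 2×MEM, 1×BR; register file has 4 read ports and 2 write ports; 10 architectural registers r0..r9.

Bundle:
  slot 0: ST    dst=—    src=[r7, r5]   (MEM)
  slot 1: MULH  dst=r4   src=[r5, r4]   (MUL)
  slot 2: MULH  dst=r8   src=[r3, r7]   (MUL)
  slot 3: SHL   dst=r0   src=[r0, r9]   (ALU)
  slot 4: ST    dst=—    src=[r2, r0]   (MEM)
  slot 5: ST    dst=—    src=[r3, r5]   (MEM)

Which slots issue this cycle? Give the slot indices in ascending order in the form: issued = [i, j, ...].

issued = [0, 1]

#0 MEM src=r7,r5 dispatched  <A:3 Mu:1 Ld:1 B:1 rd:2 wr:2>
#1 MUL src=r5,r4 dispatched  <A:3 Mu:0 Ld:1 B:1 rd:0 wr:1>
#2 MUL src=r3,r7 held:FU  <A:3 Mu:0 Ld:1 B:1 rd:0 wr:1>
#3 ALU src=r0,r9 held:RD_PORT  <A:3 Mu:0 Ld:1 B:1 rd:0 wr:1>
#4 MEM src=r2,r0 held:RD_PORT  <A:3 Mu:0 Ld:1 B:1 rd:0 wr:1>
#5 MEM src=r3,r5 held:RD_PORT  <A:3 Mu:0 Ld:1 B:1 rd:0 wr:1>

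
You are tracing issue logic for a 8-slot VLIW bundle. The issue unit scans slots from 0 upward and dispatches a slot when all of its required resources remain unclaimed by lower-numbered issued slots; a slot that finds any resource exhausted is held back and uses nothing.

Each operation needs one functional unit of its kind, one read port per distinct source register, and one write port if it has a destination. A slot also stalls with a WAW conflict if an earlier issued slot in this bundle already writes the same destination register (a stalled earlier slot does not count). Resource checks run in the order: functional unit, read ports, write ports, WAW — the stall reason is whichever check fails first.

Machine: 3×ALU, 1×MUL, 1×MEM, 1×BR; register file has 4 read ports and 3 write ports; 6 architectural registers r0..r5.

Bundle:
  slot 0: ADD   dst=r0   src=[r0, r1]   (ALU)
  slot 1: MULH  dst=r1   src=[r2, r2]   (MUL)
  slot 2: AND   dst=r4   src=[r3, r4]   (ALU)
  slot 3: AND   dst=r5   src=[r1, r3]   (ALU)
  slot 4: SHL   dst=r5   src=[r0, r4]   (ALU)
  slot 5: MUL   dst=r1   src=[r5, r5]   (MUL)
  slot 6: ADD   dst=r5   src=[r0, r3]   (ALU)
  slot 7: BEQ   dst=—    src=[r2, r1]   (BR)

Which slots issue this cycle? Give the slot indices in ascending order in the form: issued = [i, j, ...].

issued = [0, 1]

[0] ALU needs rd=2 wr=1: ok; after: ALU=2 MUL=1 MEM=1 BR=1, R=2, W=2
[1] MUL needs rd=1 wr=1: ok; after: ALU=2 MUL=0 MEM=1 BR=1, R=1, W=1
[2] ALU needs rd=2 wr=1: RD_PORT; after: ALU=2 MUL=0 MEM=1 BR=1, R=1, W=1
[3] ALU needs rd=2 wr=1: RD_PORT; after: ALU=2 MUL=0 MEM=1 BR=1, R=1, W=1
[4] ALU needs rd=2 wr=1: RD_PORT; after: ALU=2 MUL=0 MEM=1 BR=1, R=1, W=1
[5] MUL needs rd=1 wr=1: FU; after: ALU=2 MUL=0 MEM=1 BR=1, R=1, W=1
[6] ALU needs rd=2 wr=1: RD_PORT; after: ALU=2 MUL=0 MEM=1 BR=1, R=1, W=1
[7] BR needs rd=2 wr=0: RD_PORT; after: ALU=2 MUL=0 MEM=1 BR=1, R=1, W=1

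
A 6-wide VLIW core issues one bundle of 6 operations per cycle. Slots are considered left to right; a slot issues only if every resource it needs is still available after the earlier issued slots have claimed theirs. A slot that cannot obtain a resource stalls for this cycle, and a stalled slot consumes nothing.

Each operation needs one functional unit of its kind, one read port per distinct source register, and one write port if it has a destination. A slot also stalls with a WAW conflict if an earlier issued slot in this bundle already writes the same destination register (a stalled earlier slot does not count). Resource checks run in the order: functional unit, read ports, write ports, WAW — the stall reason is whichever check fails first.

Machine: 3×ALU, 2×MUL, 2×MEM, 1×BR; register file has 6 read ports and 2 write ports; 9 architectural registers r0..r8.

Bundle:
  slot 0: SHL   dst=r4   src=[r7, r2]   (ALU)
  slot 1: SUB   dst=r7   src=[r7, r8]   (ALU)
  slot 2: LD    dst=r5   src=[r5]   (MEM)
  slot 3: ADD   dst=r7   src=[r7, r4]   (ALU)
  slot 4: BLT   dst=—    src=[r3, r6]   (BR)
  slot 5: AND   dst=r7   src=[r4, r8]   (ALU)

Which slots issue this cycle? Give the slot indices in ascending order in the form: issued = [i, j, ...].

issued = [0, 1, 4]

[0] ALU needs rd=2 wr=1: ok; after: ALU=2 MUL=2 MEM=2 BR=1, R=4, W=1
[1] ALU needs rd=2 wr=1: ok; after: ALU=1 MUL=2 MEM=2 BR=1, R=2, W=0
[2] MEM needs rd=1 wr=1: WR_PORT; after: ALU=1 MUL=2 MEM=2 BR=1, R=2, W=0
[3] ALU needs rd=2 wr=1: WR_PORT; after: ALU=1 MUL=2 MEM=2 BR=1, R=2, W=0
[4] BR needs rd=2 wr=0: ok; after: ALU=1 MUL=2 MEM=2 BR=0, R=0, W=0
[5] ALU needs rd=2 wr=1: RD_PORT; after: ALU=1 MUL=2 MEM=2 BR=0, R=0, W=0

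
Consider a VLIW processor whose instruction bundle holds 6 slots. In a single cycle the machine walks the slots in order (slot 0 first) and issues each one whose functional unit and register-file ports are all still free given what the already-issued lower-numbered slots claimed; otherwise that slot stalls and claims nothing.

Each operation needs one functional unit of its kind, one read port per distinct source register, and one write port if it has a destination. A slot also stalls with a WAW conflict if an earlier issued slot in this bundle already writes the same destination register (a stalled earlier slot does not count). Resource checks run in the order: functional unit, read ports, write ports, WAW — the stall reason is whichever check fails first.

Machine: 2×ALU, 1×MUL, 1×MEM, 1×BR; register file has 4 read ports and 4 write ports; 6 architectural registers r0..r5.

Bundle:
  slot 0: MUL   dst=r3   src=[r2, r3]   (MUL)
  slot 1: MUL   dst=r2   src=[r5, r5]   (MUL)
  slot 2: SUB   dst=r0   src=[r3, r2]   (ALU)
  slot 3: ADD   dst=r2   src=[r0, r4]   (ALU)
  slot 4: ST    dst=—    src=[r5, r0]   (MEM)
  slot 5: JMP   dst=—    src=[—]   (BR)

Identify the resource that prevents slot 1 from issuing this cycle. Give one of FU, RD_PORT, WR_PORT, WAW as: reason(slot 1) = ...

reason(slot 1) = FU

(0) want 1×MUL +2rd +1wr — yes → AL2|MU0|ME1|BR1|rd2|wr3
(1) want 1×MUL +1rd +1wr — FU → AL2|MU0|ME1|BR1|rd2|wr3
(2) want 1×ALU +2rd +1wr — yes → AL1|MU0|ME1|BR1|rd0|wr2
(3) want 1×ALU +2rd +1wr — RD_PORT → AL1|MU0|ME1|BR1|rd0|wr2
(4) want 1×MEM +2rd +0wr — RD_PORT → AL1|MU0|ME1|BR1|rd0|wr2
(5) want 1×BR +0rd +0wr — yes → AL1|MU0|ME1|BR0|rd0|wr2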